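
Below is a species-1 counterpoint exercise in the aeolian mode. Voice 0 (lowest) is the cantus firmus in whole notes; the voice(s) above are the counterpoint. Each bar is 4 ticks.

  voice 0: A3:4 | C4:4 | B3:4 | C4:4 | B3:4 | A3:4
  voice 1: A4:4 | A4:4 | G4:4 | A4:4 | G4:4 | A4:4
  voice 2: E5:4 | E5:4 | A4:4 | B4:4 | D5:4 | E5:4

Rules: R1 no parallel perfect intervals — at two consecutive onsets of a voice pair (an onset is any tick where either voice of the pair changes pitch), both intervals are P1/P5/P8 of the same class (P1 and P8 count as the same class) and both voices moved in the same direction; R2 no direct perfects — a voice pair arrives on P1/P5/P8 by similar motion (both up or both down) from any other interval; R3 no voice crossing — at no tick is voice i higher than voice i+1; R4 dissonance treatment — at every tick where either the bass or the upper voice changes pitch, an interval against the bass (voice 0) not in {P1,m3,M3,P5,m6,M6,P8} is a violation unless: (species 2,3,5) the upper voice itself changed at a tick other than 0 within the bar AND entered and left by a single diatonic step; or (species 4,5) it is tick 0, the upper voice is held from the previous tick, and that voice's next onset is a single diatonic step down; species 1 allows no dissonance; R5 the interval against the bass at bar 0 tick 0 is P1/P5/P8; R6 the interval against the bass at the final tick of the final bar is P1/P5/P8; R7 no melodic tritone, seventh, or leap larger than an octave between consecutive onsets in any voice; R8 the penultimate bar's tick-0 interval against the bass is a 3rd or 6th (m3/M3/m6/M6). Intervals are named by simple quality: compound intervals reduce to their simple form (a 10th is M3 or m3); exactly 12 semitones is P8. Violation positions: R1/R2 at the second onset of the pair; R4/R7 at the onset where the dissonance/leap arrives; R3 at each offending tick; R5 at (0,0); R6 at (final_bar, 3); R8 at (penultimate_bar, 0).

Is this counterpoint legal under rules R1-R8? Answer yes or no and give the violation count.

bar 0: v0=A3 v1=A4 v2=E5 (P5)
bar 1: v0=C4 v1=A4 v2=E5 (M3)
bar 2: v0=B3 v1=G4 v2=A4 (m7)
bar 3: v0=C4 v1=A4 v2=B4 (M7)
bar 4: v0=B3 v1=G4 v2=D5 (m3)
bar 5: v0=A3 v1=A4 v2=E5 (P5)
  R4 @ bar2.0: B3/A4 m7 untreated
  R4 @ bar3.0: C4/B4 M7 untreated
  R1 @ bar5.0: G4/D5 P5 -> A4/E5 P5 similar

No (3 violations)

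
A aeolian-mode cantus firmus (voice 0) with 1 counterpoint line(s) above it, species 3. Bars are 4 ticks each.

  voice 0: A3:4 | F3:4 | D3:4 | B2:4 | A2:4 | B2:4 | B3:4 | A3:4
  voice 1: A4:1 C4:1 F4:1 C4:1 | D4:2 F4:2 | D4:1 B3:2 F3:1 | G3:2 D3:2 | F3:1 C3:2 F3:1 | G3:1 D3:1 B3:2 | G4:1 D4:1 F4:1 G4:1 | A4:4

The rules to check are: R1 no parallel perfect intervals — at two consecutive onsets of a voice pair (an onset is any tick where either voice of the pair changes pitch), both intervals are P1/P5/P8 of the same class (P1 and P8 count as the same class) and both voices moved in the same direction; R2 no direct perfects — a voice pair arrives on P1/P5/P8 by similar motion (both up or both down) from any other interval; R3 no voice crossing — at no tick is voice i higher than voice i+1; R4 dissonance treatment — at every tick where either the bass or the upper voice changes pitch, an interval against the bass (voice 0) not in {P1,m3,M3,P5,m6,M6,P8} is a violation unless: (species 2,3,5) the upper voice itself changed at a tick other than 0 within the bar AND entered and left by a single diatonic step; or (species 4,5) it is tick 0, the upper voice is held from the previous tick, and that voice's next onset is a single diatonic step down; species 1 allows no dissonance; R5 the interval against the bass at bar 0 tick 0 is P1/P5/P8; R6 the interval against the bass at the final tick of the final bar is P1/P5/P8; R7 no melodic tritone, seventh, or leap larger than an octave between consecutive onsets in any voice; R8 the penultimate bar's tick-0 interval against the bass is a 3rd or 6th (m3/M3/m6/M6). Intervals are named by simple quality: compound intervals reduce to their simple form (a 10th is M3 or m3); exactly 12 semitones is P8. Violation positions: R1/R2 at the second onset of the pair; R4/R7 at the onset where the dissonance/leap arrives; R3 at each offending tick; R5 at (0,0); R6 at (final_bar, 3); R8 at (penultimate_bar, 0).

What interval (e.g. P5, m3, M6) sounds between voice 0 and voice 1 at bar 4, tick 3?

voice 0=A2 voice 1=F3 -> m6

m6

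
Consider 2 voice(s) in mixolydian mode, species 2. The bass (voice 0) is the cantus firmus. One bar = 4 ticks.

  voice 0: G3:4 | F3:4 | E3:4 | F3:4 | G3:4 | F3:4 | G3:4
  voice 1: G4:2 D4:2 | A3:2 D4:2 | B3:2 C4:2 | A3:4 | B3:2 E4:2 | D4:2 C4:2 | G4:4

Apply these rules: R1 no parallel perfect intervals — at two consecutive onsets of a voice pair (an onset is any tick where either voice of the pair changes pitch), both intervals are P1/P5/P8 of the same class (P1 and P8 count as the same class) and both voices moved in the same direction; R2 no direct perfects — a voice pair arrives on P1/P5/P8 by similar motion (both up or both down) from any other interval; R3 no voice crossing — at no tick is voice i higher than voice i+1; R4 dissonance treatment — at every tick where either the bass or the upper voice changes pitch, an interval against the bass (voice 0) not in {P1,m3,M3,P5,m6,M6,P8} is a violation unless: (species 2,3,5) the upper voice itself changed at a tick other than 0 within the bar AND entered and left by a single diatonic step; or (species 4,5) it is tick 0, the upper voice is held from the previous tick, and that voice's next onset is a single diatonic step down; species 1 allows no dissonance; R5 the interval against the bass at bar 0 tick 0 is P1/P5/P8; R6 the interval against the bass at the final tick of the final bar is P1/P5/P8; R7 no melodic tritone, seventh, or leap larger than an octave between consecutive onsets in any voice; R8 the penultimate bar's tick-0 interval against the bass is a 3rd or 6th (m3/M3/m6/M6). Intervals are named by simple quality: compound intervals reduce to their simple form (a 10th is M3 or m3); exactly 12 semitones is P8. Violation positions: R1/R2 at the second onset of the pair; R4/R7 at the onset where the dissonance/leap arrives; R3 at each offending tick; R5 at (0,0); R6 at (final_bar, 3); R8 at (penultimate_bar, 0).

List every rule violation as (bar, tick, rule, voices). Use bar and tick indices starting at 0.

bar 0: v0=G3 v1=G4 downbeat P8
bar 1: v0=F3 v1=A3 downbeat M3
bar 2: v0=E3 v1=B3 downbeat P5
bar 3: v0=F3 v1=A3 downbeat M3
bar 4: v0=G3 v1=B3 downbeat M3
bar 5: v0=F3 v1=D4 downbeat M6
bar 6: v0=G3 v1=G4 downbeat P8
  -> R2 @ bar 2 tick 0 v(0, 1): F3/D4 M6 -> E3/B3 P5 similar
  -> R2 @ bar 6 tick 0 v(0, 1): F3/C4 P5 -> G3/G4 P8 similar

(2, 0, R2, (0, 1))
(6, 0, R2, (0, 1))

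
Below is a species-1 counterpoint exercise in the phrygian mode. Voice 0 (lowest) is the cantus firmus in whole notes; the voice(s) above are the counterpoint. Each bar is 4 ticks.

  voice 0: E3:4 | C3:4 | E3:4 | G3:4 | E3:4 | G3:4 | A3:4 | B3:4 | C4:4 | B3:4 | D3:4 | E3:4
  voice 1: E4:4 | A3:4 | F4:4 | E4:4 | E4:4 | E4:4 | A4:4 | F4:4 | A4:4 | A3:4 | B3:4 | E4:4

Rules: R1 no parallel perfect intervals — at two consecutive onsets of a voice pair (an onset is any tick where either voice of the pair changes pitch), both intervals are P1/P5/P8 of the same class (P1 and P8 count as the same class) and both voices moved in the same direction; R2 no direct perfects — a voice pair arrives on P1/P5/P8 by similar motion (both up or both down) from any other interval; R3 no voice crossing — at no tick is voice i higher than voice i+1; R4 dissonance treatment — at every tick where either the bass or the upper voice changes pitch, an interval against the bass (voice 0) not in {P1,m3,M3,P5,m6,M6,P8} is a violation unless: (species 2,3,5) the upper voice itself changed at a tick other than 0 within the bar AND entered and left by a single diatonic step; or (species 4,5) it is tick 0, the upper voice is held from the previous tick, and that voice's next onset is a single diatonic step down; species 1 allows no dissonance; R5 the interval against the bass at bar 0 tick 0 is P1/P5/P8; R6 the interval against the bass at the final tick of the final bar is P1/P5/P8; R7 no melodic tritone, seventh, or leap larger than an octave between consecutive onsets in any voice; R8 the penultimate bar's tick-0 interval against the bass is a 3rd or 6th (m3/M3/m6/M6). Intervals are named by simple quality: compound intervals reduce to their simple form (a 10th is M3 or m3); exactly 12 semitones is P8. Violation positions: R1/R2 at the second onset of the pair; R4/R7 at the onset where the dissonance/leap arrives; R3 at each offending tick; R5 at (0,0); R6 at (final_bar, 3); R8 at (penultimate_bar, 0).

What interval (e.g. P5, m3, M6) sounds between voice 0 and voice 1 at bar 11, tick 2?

voice 0=E3 voice 1=E4 -> P8

P8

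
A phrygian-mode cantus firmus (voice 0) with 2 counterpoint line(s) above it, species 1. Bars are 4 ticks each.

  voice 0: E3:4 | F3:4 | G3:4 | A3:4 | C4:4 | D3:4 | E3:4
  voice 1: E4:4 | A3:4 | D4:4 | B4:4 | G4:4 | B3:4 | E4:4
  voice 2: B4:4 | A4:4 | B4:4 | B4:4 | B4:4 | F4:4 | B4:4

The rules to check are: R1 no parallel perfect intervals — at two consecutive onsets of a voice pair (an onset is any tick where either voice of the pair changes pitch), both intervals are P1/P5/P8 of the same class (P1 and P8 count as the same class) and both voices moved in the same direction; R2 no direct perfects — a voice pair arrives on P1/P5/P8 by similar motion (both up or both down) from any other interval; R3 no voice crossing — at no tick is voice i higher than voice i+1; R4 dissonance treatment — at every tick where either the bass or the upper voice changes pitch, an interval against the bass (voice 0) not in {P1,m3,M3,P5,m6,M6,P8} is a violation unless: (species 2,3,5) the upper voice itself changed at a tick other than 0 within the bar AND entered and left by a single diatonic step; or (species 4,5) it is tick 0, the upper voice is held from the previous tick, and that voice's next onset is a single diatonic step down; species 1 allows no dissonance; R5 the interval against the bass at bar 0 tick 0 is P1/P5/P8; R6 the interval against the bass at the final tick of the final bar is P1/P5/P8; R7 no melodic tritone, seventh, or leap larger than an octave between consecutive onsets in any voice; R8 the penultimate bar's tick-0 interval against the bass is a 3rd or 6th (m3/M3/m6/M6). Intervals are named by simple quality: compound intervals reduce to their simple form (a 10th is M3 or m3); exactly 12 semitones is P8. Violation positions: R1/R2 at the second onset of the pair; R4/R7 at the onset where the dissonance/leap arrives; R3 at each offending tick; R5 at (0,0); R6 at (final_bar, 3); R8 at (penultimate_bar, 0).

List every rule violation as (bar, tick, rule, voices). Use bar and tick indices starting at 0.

(1, 0, R2, (1, 2))
(2, 0, R2, (0, 1))
(3, 0, R4, (0, 1))
(3, 0, R4, (0, 2))
(4, 0, R4, (0, 2))
(5, 0, R7, (0,))
(5, 0, R7, (2,))
(6, 0, R2, (0, 1))
(6, 0, R2, (0, 2))
(6, 0, R2, (1, 2))
(6, 0, R7, (2,))

bar 0: v0=E3 v1=E4 v2=B4 downbeat P5
bar 1: v0=F3 v1=A3 v2=A4 downbeat M3
bar 2: v0=G3 v1=D4 v2=B4 downbeat M3
bar 3: v0=A3 v1=B4 v2=B4 downbeat M2
bar 4: v0=C4 v1=G4 v2=B4 downbeat M7
bar 5: v0=D3 v1=B3 v2=F4 downbeat m3
bar 6: v0=E3 v1=E4 v2=B4 downbeat P5
  -> R2 @ bar 1 tick 0 v(1, 2): E4/B4 P5 -> A3/A4 P8 similar
  -> R2 @ bar 2 tick 0 v(0, 1): F3/A3 M3 -> G3/D4 P5 similar
  -> R4 @ bar 3 tick 0 v(0, 1): A3/B4 M2 untreated
  -> R4 @ bar 3 tick 0 v(0, 2): A3/B4 M2 untreated
  -> R4 @ bar 4 tick 0 v(0, 2): C4/B4 M7 untreated
  -> R7 @ bar 5 tick 0 v(0,): C4->D3 leap 10st
  -> R7 @ bar 5 tick 0 v(2,): B4->F4 leap 6st
  -> R2 @ bar 6 tick 0 v(0, 1): D3/B3 M6 -> E3/E4 P8 similar
  -> R2 @ bar 6 tick 0 v(0, 2): D3/F4 m3 -> E3/B4 P5 similar
  -> R2 @ bar 6 tick 0 v(1, 2): B3/F4 TT -> E4/B4 P5 similar
  -> R7 @ bar 6 tick 0 v(2,): F4->B4 leap 6st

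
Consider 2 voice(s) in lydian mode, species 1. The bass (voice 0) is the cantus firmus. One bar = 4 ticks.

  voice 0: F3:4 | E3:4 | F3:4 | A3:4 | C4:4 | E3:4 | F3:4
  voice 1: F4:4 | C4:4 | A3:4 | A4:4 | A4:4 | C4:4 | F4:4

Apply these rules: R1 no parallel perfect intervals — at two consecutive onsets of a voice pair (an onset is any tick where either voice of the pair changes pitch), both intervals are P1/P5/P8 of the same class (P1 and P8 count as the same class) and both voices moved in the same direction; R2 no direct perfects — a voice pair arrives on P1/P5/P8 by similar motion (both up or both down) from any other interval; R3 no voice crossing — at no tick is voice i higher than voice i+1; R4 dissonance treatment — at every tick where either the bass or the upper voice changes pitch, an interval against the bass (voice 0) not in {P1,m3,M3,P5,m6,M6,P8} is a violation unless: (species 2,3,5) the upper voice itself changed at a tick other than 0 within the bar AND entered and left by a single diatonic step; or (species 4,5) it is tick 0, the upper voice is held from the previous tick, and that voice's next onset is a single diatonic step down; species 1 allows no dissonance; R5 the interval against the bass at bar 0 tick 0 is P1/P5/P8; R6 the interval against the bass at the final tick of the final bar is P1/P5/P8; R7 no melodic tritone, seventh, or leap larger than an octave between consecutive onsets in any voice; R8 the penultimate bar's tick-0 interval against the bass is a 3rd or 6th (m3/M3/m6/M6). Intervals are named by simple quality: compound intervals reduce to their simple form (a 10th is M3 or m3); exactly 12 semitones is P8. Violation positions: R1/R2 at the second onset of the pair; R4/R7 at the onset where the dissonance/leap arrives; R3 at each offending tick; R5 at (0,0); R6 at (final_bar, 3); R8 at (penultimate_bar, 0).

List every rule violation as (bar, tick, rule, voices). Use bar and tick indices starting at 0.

bar 0: v0=F3 v1=F4 downbeat P8
bar 1: v0=E3 v1=C4 downbeat m6
bar 2: v0=F3 v1=A3 downbeat M3
bar 3: v0=A3 v1=A4 downbeat P8
bar 4: v0=C4 v1=A4 downbeat M6
bar 5: v0=E3 v1=C4 downbeat m6
bar 6: v0=F3 v1=F4 downbeat P8
  -> R2 @ bar 3 tick 0 v(0, 1): F3/A3 M3 -> A3/A4 P8 similar
  -> R2 @ bar 6 tick 0 v(0, 1): E3/C4 m6 -> F3/F4 P8 similar

(3, 0, R2, (0, 1))
(6, 0, R2, (0, 1))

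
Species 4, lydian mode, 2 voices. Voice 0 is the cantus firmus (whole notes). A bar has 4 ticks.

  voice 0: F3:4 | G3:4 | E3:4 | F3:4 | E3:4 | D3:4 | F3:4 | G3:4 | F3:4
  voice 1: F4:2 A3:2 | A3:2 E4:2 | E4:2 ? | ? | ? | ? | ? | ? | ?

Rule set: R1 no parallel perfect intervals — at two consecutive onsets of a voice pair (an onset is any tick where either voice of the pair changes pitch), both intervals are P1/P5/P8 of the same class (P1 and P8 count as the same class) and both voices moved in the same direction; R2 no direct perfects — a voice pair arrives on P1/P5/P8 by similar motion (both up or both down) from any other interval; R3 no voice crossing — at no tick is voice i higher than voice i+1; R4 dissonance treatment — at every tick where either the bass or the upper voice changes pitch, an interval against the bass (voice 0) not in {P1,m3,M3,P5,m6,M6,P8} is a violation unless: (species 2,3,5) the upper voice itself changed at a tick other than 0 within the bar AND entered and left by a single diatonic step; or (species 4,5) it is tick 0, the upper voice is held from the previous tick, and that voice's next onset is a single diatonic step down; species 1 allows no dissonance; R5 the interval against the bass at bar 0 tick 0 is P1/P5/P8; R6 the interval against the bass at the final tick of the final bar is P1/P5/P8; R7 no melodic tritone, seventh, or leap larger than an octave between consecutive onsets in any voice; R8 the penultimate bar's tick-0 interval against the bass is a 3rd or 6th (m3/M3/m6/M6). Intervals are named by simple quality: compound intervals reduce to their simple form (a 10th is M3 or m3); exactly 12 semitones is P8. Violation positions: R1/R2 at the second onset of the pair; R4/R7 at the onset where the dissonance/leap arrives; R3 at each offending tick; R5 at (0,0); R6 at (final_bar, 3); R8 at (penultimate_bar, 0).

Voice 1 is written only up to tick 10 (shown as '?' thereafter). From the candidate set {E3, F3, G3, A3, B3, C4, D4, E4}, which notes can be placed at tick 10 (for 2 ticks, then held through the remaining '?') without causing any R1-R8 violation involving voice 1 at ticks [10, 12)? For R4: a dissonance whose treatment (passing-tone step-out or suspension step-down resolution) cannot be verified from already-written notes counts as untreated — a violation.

E3: legal
F3: violates R4,R7
G3: legal
A3: violates R4
B3: legal
C4: legal
D4: violates R4
E4: legal

{B3, C4, E3, E4, G3}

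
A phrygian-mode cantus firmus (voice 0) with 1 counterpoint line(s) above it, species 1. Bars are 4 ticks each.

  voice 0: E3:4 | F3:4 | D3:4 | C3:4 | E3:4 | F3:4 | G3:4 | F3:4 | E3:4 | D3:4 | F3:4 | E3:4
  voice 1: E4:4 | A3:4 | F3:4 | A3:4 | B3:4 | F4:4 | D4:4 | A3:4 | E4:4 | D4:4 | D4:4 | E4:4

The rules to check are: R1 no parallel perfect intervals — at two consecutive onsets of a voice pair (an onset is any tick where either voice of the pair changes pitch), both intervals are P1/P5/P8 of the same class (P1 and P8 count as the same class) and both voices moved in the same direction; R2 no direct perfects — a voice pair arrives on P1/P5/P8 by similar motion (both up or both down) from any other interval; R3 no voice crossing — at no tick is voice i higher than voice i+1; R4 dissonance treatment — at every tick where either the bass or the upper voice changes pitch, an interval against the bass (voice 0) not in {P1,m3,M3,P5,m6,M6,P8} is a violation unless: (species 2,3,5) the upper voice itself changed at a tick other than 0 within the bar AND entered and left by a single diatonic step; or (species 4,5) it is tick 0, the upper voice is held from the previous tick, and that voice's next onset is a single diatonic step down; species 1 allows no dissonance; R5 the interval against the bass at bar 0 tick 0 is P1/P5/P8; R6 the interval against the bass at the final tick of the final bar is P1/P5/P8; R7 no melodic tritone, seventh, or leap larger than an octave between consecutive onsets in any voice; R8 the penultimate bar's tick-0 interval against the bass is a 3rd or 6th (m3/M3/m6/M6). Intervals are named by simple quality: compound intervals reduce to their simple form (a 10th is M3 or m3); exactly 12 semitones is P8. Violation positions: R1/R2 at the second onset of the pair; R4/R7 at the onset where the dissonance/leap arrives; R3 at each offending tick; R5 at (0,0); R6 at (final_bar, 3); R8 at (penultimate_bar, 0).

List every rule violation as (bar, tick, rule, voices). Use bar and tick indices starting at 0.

(4, 0, R2, (0, 1))
(5, 0, R2, (0, 1))
(5, 0, R7, (1,))
(9, 0, R1, (0, 1))

bar 0: v0=E3 v1=E4 downbeat P8
bar 1: v0=F3 v1=A3 downbeat M3
bar 2: v0=D3 v1=F3 downbeat m3
bar 3: v0=C3 v1=A3 downbeat M6
bar 4: v0=E3 v1=B3 downbeat P5
bar 5: v0=F3 v1=F4 downbeat P8
bar 6: v0=G3 v1=D4 downbeat P5
bar 7: v0=F3 v1=A3 downbeat M3
bar 8: v0=E3 v1=E4 downbeat P8
bar 9: v0=D3 v1=D4 downbeat P8
bar 10: v0=F3 v1=D4 downbeat M6
bar 11: v0=E3 v1=E4 downbeat P8
  -> R2 @ bar 4 tick 0 v(0, 1): C3/A3 M6 -> E3/B3 P5 similar
  -> R2 @ bar 5 tick 0 v(0, 1): E3/B3 P5 -> F3/F4 P8 similar
  -> R7 @ bar 5 tick 0 v(1,): B3->F4 leap 6st
  -> R1 @ bar 9 tick 0 v(0, 1): E3/E4 P8 -> D3/D4 P8 similar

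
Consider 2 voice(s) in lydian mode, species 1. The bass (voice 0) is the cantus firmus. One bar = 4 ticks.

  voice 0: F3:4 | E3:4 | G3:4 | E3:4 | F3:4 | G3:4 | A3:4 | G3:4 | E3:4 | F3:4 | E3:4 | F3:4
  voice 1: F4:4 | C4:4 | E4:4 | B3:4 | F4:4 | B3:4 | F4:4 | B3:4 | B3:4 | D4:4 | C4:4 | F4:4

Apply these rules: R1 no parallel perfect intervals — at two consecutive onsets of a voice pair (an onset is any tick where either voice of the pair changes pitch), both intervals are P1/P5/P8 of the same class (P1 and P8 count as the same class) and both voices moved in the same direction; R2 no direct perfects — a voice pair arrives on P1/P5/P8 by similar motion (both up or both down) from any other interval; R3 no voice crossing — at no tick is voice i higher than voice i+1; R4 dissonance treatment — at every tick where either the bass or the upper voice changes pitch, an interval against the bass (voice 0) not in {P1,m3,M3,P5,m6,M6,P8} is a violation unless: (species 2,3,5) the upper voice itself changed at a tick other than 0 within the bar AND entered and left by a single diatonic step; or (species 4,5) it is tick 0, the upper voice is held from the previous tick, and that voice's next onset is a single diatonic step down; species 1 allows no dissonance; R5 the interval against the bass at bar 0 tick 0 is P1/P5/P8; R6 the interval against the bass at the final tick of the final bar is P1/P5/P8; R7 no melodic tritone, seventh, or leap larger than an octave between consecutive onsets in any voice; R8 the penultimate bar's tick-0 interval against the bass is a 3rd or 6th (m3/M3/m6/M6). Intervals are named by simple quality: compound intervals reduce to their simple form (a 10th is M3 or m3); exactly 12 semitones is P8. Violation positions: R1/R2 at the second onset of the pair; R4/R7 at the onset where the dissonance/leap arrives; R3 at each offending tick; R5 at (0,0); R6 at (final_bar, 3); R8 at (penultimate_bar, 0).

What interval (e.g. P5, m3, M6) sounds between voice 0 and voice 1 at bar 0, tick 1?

voice 0=F3 voice 1=F4 -> P8

P8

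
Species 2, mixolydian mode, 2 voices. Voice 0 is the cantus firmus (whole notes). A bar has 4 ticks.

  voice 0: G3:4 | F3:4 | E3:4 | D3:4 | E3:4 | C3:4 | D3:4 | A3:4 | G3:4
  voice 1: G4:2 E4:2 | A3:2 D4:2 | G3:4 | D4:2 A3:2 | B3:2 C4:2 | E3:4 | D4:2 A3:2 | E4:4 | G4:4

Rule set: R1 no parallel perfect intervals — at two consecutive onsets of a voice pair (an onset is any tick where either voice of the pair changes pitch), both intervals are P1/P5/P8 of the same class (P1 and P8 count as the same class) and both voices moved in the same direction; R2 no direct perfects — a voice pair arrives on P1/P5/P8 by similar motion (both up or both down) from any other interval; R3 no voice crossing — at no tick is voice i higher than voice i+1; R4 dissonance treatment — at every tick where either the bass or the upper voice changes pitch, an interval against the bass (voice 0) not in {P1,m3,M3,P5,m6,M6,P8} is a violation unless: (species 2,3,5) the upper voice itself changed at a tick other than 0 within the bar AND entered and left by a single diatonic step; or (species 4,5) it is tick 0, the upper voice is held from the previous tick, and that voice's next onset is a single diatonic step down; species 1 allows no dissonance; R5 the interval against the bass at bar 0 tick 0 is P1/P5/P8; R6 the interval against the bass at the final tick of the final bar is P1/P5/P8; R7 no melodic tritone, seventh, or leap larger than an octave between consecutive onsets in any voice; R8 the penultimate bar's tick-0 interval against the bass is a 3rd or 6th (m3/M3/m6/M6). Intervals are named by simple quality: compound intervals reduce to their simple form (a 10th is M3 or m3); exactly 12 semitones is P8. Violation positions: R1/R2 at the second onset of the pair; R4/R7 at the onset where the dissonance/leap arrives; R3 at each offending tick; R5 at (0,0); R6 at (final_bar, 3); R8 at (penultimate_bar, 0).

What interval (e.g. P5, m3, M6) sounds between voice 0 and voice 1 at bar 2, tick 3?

voice 0=E3 voice 1=G3 -> m3

m3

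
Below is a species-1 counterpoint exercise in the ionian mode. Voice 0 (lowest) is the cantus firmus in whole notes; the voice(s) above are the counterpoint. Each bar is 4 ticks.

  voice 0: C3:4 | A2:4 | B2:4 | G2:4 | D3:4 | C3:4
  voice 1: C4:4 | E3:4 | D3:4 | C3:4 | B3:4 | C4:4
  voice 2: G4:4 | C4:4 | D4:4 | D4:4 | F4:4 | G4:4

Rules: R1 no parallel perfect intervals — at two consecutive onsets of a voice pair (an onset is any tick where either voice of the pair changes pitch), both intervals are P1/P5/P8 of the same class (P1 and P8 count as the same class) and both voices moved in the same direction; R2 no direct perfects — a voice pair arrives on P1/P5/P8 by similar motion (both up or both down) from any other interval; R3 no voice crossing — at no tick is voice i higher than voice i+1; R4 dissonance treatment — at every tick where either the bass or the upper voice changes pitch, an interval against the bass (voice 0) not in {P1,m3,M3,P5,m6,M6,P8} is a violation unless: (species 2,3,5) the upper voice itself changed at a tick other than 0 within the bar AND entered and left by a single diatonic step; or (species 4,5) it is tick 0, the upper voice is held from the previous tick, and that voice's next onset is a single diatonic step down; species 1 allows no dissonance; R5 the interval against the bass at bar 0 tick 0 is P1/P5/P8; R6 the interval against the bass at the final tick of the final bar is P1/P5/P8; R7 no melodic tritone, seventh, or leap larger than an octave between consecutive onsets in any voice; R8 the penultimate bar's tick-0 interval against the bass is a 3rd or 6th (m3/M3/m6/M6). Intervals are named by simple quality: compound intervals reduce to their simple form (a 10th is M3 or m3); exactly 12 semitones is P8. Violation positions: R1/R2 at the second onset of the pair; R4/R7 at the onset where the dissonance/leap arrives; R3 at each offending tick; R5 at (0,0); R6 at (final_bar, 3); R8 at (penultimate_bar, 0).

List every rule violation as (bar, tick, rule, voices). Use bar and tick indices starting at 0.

bar 0: v0=C3 v1=C4 v2=G4 downbeat P5
bar 1: v0=A2 v1=E3 v2=C4 downbeat m3
bar 2: v0=B2 v1=D3 v2=D4 downbeat m3
bar 3: v0=G2 v1=C3 v2=D4 downbeat P5
bar 4: v0=D3 v1=B3 v2=F4 downbeat m3
bar 5: v0=C3 v1=C4 v2=G4 downbeat P5
  -> R2 @ bar 1 tick 0 v(0, 1): C3/C4 P8 -> A2/E3 P5 similar
  -> R4 @ bar 3 tick 0 v(0, 1): G2/C3 P4 untreated
  -> R7 @ bar 4 tick 0 v(1,): C3->B3 leap 11st
  -> R2 @ bar 5 tick 0 v(1, 2): B3/F4 TT -> C4/G4 P5 similar

(1, 0, R2, (0, 1))
(3, 0, R4, (0, 1))
(4, 0, R7, (1,))
(5, 0, R2, (1, 2))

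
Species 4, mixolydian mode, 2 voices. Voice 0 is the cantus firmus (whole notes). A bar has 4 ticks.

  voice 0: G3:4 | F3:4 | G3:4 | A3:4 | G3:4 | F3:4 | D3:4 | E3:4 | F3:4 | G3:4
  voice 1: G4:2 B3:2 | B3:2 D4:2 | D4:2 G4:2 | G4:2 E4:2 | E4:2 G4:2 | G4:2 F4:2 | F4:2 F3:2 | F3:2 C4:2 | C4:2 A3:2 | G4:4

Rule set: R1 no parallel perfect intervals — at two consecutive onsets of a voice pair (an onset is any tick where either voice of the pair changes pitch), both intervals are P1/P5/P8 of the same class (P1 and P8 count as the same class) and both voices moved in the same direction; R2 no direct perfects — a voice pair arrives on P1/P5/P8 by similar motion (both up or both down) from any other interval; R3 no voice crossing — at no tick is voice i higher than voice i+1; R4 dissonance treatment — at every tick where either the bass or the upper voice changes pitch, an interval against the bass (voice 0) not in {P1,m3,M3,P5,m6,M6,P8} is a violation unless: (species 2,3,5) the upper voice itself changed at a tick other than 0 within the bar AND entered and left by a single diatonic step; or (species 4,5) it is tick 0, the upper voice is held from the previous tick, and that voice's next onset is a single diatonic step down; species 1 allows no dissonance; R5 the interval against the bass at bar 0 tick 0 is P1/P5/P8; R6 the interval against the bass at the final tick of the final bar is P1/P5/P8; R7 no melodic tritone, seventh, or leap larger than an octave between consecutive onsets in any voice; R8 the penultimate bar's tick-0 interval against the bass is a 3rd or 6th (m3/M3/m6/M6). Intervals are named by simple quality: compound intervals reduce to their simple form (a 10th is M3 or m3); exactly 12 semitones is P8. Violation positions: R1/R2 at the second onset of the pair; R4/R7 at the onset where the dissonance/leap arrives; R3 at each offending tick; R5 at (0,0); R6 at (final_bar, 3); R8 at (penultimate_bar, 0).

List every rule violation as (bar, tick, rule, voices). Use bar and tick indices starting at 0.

bar 0: v0=G3 v1=G4 downbeat P8
bar 1: v0=F3 v1=B3 downbeat TT
bar 2: v0=G3 v1=D4 downbeat P5
bar 3: v0=A3 v1=G4 downbeat m7
bar 4: v0=G3 v1=E4 downbeat M6
bar 5: v0=F3 v1=G4 downbeat M2
bar 6: v0=D3 v1=F4 downbeat m3
bar 7: v0=E3 v1=F3 downbeat m2
bar 8: v0=F3 v1=C4 downbeat P5
bar 9: v0=G3 v1=G4 downbeat P8
  -> R4 @ bar 1 tick 0 v(0, 1): F3/B3 TT untreated
  -> R4 @ bar 3 tick 0 v(0, 1): A3/G4 m7 untreated
  -> R4 @ bar 7 tick 0 v(0, 1): E3/F3 m2 untreated
  -> R8 @ bar 8 tick 0 v(0, 1): penult P5 not 3rd/6th
  -> R2 @ bar 9 tick 0 v(0, 1): F3/A3 M3 -> G3/G4 P8 similar
  -> R7 @ bar 9 tick 0 v(1,): A3->G4 leap 10st

(1, 0, R4, (0, 1))
(3, 0, R4, (0, 1))
(7, 0, R4, (0, 1))
(8, 0, R8, (0, 1))
(9, 0, R2, (0, 1))
(9, 0, R7, (1,))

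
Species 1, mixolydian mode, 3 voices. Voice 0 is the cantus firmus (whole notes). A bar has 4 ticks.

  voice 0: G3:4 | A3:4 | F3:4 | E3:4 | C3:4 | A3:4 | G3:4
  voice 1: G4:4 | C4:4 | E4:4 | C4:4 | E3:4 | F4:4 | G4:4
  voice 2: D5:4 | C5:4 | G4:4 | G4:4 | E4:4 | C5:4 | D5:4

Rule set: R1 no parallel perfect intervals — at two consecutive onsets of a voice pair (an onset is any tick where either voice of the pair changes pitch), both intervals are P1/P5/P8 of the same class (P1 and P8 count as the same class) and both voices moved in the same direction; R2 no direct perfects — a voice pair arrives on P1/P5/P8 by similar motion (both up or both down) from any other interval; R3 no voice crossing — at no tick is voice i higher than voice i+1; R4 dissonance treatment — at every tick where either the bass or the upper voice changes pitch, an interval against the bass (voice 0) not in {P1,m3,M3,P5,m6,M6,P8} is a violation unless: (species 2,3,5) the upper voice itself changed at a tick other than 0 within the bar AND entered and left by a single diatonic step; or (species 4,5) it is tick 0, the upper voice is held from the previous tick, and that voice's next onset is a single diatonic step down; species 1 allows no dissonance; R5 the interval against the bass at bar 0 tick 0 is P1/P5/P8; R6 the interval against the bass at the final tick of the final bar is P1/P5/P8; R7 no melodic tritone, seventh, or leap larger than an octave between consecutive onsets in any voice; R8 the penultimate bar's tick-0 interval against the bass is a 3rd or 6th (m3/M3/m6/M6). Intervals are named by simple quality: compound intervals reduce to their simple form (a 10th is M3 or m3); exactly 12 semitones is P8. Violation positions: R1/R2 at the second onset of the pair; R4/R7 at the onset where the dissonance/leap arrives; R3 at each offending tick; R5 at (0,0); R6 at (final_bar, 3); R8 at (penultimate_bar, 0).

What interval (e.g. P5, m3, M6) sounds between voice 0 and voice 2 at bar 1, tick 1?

voice 0=A3 voice 2=C5 -> m3

m3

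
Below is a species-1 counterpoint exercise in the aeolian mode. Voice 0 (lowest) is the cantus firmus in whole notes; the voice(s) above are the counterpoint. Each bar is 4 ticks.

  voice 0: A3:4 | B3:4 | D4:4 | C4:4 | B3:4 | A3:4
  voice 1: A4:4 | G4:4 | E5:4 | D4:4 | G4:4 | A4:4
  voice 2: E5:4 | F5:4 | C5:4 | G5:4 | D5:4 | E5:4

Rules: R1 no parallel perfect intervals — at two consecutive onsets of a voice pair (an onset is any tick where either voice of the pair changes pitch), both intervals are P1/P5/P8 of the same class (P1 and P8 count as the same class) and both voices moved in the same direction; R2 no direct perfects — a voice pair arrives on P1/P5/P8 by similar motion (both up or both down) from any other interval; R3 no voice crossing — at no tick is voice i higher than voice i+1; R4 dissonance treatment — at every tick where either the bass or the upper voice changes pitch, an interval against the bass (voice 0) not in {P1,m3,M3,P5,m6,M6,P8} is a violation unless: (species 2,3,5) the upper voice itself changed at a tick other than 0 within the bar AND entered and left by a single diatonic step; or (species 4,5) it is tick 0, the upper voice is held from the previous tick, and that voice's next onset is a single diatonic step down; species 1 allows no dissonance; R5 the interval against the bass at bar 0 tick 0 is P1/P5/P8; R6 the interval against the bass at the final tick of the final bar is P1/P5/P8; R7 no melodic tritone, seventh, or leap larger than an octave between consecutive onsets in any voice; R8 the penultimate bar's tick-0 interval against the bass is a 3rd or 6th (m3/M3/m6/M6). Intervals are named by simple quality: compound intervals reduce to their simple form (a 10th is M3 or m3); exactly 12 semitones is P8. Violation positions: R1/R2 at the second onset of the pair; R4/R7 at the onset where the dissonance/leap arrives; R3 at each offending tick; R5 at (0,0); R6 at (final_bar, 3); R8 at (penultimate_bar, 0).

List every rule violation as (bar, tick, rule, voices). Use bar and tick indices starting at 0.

(1, 0, R4, (0, 2))
(2, 0, R3, (1, 2))
(2, 0, R4, (0, 1))
(2, 0, R4, (0, 2))
(2, 1, R3, (1, 2))
(2, 2, R3, (1, 2))
(2, 3, R3, (1, 2))
(3, 0, R4, (0, 1))
(3, 0, R7, (1,))
(5, 0, R1, (1, 2))

bar 0: v0=A3 v1=A4 v2=E5 downbeat P5
bar 1: v0=B3 v1=G4 v2=F5 downbeat TT
bar 2: v0=D4 v1=E5 v2=C5 downbeat m7
bar 3: v0=C4 v1=D4 v2=G5 downbeat P5
bar 4: v0=B3 v1=G4 v2=D5 downbeat m3
bar 5: v0=A3 v1=A4 v2=E5 downbeat P5
  -> R4 @ bar 1 tick 0 v(0, 2): B3/F5 TT untreated
  -> R3 @ bar 2 tick 0 v(1, 2): E5 above C5
  -> R4 @ bar 2 tick 0 v(0, 1): D4/E5 M2 untreated
  -> R4 @ bar 2 tick 0 v(0, 2): D4/C5 m7 untreated
  -> R3 @ bar 2 tick 1 v(1, 2): E5 above C5
  -> R3 @ bar 2 tick 2 v(1, 2): E5 above C5
  -> R3 @ bar 2 tick 3 v(1, 2): E5 above C5
  -> R4 @ bar 3 tick 0 v(0, 1): C4/D4 M2 untreated
  -> R7 @ bar 3 tick 0 v(1,): E5->D4 leap 14st
  -> R1 @ bar 5 tick 0 v(1, 2): G4/D5 P5 -> A4/E5 P5 similar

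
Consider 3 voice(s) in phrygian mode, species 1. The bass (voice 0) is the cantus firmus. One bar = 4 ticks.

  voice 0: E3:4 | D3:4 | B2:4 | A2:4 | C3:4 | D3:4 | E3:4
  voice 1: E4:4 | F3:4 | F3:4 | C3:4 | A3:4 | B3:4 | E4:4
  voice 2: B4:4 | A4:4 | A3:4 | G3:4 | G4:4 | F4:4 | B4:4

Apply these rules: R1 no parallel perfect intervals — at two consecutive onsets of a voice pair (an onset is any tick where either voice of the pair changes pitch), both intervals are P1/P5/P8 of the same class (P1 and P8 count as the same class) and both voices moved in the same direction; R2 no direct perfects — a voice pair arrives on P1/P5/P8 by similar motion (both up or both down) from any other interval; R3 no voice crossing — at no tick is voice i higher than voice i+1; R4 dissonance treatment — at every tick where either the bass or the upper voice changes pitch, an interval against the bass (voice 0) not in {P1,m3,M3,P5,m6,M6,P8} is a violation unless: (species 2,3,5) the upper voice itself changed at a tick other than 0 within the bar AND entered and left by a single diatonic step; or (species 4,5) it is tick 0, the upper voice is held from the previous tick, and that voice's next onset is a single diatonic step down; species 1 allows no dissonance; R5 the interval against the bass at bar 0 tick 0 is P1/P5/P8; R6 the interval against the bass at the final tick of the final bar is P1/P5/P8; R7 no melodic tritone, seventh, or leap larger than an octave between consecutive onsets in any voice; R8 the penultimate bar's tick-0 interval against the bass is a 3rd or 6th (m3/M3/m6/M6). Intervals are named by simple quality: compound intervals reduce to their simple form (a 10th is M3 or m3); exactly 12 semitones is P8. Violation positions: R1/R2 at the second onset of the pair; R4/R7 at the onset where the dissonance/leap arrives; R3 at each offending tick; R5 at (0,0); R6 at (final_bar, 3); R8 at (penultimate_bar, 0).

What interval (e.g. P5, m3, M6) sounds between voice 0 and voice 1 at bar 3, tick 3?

m3

voice 0=A2 voice 1=C3 -> m3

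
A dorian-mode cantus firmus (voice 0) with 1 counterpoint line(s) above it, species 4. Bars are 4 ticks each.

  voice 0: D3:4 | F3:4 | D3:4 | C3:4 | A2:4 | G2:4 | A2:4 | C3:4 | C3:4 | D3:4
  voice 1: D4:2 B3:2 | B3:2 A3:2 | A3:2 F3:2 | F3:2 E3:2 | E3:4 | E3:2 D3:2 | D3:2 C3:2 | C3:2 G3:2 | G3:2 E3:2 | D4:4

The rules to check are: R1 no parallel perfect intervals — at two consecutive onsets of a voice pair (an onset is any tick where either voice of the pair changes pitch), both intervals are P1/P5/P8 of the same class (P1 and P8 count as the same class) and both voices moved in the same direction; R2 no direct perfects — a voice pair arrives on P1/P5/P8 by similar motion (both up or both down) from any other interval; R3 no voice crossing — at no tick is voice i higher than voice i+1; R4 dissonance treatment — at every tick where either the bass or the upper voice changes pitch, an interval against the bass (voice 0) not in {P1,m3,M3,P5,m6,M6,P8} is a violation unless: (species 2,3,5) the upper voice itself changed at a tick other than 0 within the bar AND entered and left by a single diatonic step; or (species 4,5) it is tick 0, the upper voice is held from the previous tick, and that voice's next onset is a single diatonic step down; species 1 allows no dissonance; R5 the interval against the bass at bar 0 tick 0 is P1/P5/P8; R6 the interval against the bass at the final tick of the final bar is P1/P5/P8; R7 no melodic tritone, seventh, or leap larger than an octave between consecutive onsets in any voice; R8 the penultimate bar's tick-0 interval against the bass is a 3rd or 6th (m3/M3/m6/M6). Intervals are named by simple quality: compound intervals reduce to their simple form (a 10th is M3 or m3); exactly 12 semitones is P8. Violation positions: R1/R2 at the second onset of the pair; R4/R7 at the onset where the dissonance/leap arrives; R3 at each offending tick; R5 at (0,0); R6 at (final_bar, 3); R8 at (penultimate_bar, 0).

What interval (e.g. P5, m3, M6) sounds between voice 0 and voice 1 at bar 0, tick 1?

P8

voice 0=D3 voice 1=D4 -> P8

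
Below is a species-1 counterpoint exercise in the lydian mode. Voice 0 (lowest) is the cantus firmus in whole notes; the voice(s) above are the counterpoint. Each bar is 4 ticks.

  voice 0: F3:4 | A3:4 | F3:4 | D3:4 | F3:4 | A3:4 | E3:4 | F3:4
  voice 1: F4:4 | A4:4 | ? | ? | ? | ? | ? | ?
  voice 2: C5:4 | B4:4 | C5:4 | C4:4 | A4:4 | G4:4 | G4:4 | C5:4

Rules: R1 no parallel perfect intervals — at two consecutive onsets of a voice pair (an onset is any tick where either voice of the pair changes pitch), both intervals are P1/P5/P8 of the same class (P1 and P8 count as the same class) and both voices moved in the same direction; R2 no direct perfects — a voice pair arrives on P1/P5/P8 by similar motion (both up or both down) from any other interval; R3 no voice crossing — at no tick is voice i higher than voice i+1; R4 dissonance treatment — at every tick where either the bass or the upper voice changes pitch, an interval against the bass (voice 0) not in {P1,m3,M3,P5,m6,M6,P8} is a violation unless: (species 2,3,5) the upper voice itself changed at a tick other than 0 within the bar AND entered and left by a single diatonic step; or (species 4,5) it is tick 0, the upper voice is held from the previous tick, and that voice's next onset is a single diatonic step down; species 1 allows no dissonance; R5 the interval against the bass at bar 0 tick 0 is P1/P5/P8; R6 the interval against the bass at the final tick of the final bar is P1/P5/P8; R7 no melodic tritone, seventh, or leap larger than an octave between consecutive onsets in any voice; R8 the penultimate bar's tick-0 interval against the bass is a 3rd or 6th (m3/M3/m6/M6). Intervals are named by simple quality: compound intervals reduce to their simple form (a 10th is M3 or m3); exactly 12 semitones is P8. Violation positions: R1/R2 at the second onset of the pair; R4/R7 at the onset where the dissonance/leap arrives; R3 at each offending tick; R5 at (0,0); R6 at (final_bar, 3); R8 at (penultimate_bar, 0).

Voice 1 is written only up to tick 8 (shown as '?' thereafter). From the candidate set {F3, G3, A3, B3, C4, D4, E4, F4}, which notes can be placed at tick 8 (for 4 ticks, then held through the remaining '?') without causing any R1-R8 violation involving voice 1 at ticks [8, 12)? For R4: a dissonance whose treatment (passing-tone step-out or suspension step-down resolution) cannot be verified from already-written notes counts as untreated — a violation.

F3: violates R1,R7
G3: violates R4,R7
A3: legal
B3: violates R4,R7
C4: violates R2
D4: legal
E4: violates R4
F4: violates R1

{A3, D4}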